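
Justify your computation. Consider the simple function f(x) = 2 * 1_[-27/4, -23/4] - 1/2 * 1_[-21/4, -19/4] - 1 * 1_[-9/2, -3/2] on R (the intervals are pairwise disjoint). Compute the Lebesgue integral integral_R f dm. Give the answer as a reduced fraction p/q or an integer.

For a simple function f = sum_i c_i * 1_{A_i} with disjoint A_i,
  integral f dm = sum_i c_i * m(A_i).
Lengths of the A_i:
  m(A_1) = -23/4 - (-27/4) = 1.
  m(A_2) = -19/4 - (-21/4) = 1/2.
  m(A_3) = -3/2 - (-9/2) = 3.
Contributions c_i * m(A_i):
  (2) * (1) = 2.
  (-1/2) * (1/2) = -1/4.
  (-1) * (3) = -3.
Total: 2 - 1/4 - 3 = -5/4.

-5/4


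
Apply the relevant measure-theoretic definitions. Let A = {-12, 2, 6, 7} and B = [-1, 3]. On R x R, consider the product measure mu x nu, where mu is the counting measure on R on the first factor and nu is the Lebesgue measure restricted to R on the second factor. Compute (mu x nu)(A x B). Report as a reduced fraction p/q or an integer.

For a measurable rectangle A x B, the product measure satisfies
  (mu x nu)(A x B) = mu(A) * nu(B).
  mu(A) = 4.
  nu(B) = 4.
  (mu x nu)(A x B) = 4 * 4 = 16.

16


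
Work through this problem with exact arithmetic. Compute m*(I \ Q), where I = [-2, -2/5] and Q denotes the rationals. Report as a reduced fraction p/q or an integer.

The interval I = [-2, -2/5] has m(I) = -2/5 - (-2) = 8/5 (endpoints are measure-zero, so open/closed/half-open agree). Write I = (I cap Q) u (I \ Q). The rationals in I are countable, so m*(I cap Q) = 0 (cover each rational by intervals whose total length is arbitrarily small). By countable subadditivity m*(I) <= m*(I cap Q) + m*(I \ Q), hence m*(I \ Q) >= m(I) = 8/5. The reverse inequality m*(I \ Q) <= m*(I) = 8/5 is trivial since (I \ Q) is a subset of I. Therefore m*(I \ Q) = 8/5.

8/5


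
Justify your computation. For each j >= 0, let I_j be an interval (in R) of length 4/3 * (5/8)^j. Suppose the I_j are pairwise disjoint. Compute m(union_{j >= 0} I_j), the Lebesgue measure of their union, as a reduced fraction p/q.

By countable additivity of the Lebesgue measure on pairwise disjoint measurable sets,
  m(union_{j >= 0} I_j) = sum_{j >= 0} m(I_j) = sum_{j >= 0} a * r^j,
  with a = 4/3 and r = 5/8.
Since 0 < r = 5/8 < 1, the geometric series converges:
  sum_{j >= 0} a * r^j = a / (1 - r).
  = 4/3 / (1 - 5/8)
  = 4/3 / (3/8)
  = 32/9.

32/9


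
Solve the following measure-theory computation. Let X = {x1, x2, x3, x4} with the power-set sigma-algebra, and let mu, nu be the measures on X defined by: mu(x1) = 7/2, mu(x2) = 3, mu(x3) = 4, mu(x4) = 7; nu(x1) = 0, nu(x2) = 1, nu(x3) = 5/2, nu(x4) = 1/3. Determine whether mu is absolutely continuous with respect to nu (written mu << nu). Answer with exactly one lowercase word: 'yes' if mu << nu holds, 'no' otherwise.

mu << nu means: every nu-null measurable set is also mu-null; equivalently, for every atom x, if nu({x}) = 0 then mu({x}) = 0.
Checking each atom:
  x1: nu = 0, mu = 7/2 > 0 -> violates mu << nu.
  x2: nu = 1 > 0 -> no constraint.
  x3: nu = 5/2 > 0 -> no constraint.
  x4: nu = 1/3 > 0 -> no constraint.
The atom(s) x1 violate the condition (nu = 0 but mu > 0). Therefore mu is NOT absolutely continuous w.r.t. nu.

no


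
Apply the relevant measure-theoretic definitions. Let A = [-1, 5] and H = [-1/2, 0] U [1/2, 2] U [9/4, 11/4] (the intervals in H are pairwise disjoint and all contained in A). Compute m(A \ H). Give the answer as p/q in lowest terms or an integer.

The ambient interval has length m(A) = 5 - (-1) = 6.
Since the holes are disjoint and sit inside A, by finite additivity
  m(H) = sum_i (b_i - a_i), and m(A \ H) = m(A) - m(H).
Computing the hole measures:
  m(H_1) = 0 - (-1/2) = 1/2.
  m(H_2) = 2 - 1/2 = 3/2.
  m(H_3) = 11/4 - 9/4 = 1/2.
Summed: m(H) = 1/2 + 3/2 + 1/2 = 5/2.
So m(A \ H) = 6 - 5/2 = 7/2.

7/2


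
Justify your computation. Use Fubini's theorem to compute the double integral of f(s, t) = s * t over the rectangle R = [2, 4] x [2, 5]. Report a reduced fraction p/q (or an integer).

f(s, t) is a tensor product of a function of s and a function of t, and both factors are bounded continuous (hence Lebesgue integrable) on the rectangle, so Fubini's theorem applies:
  integral_R f d(m x m) = (integral_a1^b1 s ds) * (integral_a2^b2 t dt).
Inner integral in s: integral_{2}^{4} s ds = (4^2 - 2^2)/2
  = 6.
Inner integral in t: integral_{2}^{5} t dt = (5^2 - 2^2)/2
  = 21/2.
Product: (6) * (21/2) = 63.

63


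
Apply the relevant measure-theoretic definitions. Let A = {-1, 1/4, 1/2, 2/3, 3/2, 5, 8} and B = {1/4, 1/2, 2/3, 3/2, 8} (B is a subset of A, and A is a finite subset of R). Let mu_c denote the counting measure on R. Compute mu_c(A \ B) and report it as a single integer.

Counting measure assigns mu_c(E) = |E| (number of elements) when E is finite. For B subset A, A \ B is the set of elements of A not in B, so |A \ B| = |A| - |B|.
|A| = 7, |B| = 5, so mu_c(A \ B) = 7 - 5 = 2.

2


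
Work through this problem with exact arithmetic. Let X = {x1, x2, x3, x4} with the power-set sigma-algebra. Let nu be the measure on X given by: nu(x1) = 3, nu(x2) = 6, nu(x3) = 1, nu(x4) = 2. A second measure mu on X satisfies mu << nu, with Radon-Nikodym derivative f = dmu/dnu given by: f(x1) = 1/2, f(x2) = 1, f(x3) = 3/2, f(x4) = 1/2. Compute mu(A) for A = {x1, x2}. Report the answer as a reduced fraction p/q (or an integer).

By the defining property of the Radon-Nikodym derivative, for every measurable set A,
  mu(A) = integral_A f dnu.
Since nu is a discrete measure concentrated on the atoms of X, the integral over A reduces to the sum
  mu(A) = sum_{x in A} f(x) * nu({x}).
Computing each term:
  x1: f(x1) * nu(x1) = 1/2 * 3 = 3/2.
  x2: f(x2) * nu(x2) = 1 * 6 = 6.
Summing: mu(A) = 3/2 + 6 = 15/2.

15/2


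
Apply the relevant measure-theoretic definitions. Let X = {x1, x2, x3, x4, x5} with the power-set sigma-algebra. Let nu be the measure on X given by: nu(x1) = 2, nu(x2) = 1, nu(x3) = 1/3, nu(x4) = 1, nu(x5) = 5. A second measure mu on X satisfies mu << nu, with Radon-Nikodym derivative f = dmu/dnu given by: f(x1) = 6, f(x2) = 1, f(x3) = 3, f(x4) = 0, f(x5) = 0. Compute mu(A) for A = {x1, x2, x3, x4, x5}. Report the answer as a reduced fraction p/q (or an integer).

By the defining property of the Radon-Nikodym derivative, for every measurable set A,
  mu(A) = integral_A f dnu.
Since nu is a discrete measure concentrated on the atoms of X, the integral over A reduces to the sum
  mu(A) = sum_{x in A} f(x) * nu({x}).
Computing each term:
  x1: f(x1) * nu(x1) = 6 * 2 = 12.
  x2: f(x2) * nu(x2) = 1 * 1 = 1.
  x3: f(x3) * nu(x3) = 3 * 1/3 = 1.
  x4: f(x4) * nu(x4) = 0 * 1 = 0.
  x5: f(x5) * nu(x5) = 0 * 5 = 0.
Summing: mu(A) = 12 + 1 + 1 + 0 + 0 = 14.

14


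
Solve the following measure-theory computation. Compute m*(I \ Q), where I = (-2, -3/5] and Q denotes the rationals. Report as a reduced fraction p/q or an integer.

The interval I = (-2, -3/5] has m(I) = -3/5 - (-2) = 7/5 (endpoints are measure-zero, so open/closed/half-open agree). Write I = (I cap Q) u (I \ Q). The rationals in I are countable, so m*(I cap Q) = 0 (cover each rational by intervals whose total length is arbitrarily small). By countable subadditivity m*(I) <= m*(I cap Q) + m*(I \ Q), hence m*(I \ Q) >= m(I) = 7/5. The reverse inequality m*(I \ Q) <= m*(I) = 7/5 is trivial since (I \ Q) is a subset of I. Therefore m*(I \ Q) = 7/5.

7/5


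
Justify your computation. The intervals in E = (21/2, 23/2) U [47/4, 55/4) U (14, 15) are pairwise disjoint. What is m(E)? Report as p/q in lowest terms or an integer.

For pairwise disjoint intervals, m(union_i I_i) = sum_i m(I_i),
and m is invariant under swapping open/closed endpoints (single points have measure 0).
So m(E) = sum_i (b_i - a_i).
  I_1 has length 23/2 - 21/2 = 1.
  I_2 has length 55/4 - 47/4 = 2.
  I_3 has length 15 - 14 = 1.
Summing:
  m(E) = 1 + 2 + 1 = 4.

4


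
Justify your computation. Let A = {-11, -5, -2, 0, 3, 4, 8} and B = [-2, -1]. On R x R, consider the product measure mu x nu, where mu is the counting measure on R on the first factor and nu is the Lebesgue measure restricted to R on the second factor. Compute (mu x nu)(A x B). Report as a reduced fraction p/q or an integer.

For a measurable rectangle A x B, the product measure satisfies
  (mu x nu)(A x B) = mu(A) * nu(B).
  mu(A) = 7.
  nu(B) = 1.
  (mu x nu)(A x B) = 7 * 1 = 7.

7


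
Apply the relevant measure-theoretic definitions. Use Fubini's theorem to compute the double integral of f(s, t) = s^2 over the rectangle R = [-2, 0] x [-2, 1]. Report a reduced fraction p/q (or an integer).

f(s, t) is a tensor product of a function of s and a function of t, and both factors are bounded continuous (hence Lebesgue integrable) on the rectangle, so Fubini's theorem applies:
  integral_R f d(m x m) = (integral_a1^b1 s^2 ds) * (integral_a2^b2 1 dt).
Inner integral in s: integral_{-2}^{0} s^2 ds = (0^3 - (-2)^3)/3
  = 8/3.
Inner integral in t: integral_{-2}^{1} 1 dt = (1^1 - (-2)^1)/1
  = 3.
Product: (8/3) * (3) = 8.

8


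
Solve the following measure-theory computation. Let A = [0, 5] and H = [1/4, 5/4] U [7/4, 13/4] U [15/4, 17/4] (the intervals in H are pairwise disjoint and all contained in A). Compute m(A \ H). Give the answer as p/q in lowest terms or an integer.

The ambient interval has length m(A) = 5 - 0 = 5.
Since the holes are disjoint and sit inside A, by finite additivity
  m(H) = sum_i (b_i - a_i), and m(A \ H) = m(A) - m(H).
Computing the hole measures:
  m(H_1) = 5/4 - 1/4 = 1.
  m(H_2) = 13/4 - 7/4 = 3/2.
  m(H_3) = 17/4 - 15/4 = 1/2.
Summed: m(H) = 1 + 3/2 + 1/2 = 3.
So m(A \ H) = 5 - 3 = 2.

2


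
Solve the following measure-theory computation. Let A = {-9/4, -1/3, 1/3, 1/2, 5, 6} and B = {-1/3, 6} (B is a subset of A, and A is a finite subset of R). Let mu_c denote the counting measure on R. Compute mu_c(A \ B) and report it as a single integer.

Counting measure assigns mu_c(E) = |E| (number of elements) when E is finite. For B subset A, A \ B is the set of elements of A not in B, so |A \ B| = |A| - |B|.
|A| = 6, |B| = 2, so mu_c(A \ B) = 6 - 2 = 4.

4


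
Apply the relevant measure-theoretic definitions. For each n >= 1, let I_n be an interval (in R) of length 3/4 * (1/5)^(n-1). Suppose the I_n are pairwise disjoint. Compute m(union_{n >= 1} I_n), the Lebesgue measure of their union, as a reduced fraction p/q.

By countable additivity of the Lebesgue measure on pairwise disjoint measurable sets,
  m(union_{n >= 1} I_n) = sum_{n >= 1} m(I_n) = sum_{n >= 1} a * r^(n-1),
  with a = 3/4 and r = 1/5.
Since 0 < r = 1/5 < 1, the geometric series converges:
  sum_{n >= 1} a * r^(n-1) = a / (1 - r).
  = 3/4 / (1 - 1/5)
  = 3/4 / (4/5)
  = 15/16.

15/16


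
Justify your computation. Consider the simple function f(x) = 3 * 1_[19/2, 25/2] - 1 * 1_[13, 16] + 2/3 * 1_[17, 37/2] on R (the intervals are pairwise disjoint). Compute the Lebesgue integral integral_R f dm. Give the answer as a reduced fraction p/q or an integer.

For a simple function f = sum_i c_i * 1_{A_i} with disjoint A_i,
  integral f dm = sum_i c_i * m(A_i).
Lengths of the A_i:
  m(A_1) = 25/2 - 19/2 = 3.
  m(A_2) = 16 - 13 = 3.
  m(A_3) = 37/2 - 17 = 3/2.
Contributions c_i * m(A_i):
  (3) * (3) = 9.
  (-1) * (3) = -3.
  (2/3) * (3/2) = 1.
Total: 9 - 3 + 1 = 7.

7


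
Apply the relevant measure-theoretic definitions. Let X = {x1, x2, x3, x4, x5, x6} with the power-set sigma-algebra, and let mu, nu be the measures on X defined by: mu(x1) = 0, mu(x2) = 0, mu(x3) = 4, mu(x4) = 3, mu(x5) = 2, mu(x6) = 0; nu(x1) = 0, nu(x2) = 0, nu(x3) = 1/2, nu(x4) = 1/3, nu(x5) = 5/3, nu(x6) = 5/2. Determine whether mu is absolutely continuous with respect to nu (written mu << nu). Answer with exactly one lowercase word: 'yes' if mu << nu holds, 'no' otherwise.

mu << nu means: every nu-null measurable set is also mu-null; equivalently, for every atom x, if nu({x}) = 0 then mu({x}) = 0.
Checking each atom:
  x1: nu = 0, mu = 0 -> consistent with mu << nu.
  x2: nu = 0, mu = 0 -> consistent with mu << nu.
  x3: nu = 1/2 > 0 -> no constraint.
  x4: nu = 1/3 > 0 -> no constraint.
  x5: nu = 5/3 > 0 -> no constraint.
  x6: nu = 5/2 > 0 -> no constraint.
No atom violates the condition. Therefore mu << nu.

yes


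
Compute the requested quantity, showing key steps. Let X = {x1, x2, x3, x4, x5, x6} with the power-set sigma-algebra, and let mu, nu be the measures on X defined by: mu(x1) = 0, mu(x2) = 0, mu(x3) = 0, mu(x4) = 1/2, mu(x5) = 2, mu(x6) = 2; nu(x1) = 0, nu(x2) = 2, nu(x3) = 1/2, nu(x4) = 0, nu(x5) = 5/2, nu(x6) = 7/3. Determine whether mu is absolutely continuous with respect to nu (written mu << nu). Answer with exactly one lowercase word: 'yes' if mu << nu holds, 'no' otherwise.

mu << nu means: every nu-null measurable set is also mu-null; equivalently, for every atom x, if nu({x}) = 0 then mu({x}) = 0.
Checking each atom:
  x1: nu = 0, mu = 0 -> consistent with mu << nu.
  x2: nu = 2 > 0 -> no constraint.
  x3: nu = 1/2 > 0 -> no constraint.
  x4: nu = 0, mu = 1/2 > 0 -> violates mu << nu.
  x5: nu = 5/2 > 0 -> no constraint.
  x6: nu = 7/3 > 0 -> no constraint.
The atom(s) x4 violate the condition (nu = 0 but mu > 0). Therefore mu is NOT absolutely continuous w.r.t. nu.

no


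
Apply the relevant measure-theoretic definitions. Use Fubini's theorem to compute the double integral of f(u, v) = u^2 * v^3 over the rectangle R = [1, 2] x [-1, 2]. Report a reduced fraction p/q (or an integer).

f(u, v) is a tensor product of a function of u and a function of v, and both factors are bounded continuous (hence Lebesgue integrable) on the rectangle, so Fubini's theorem applies:
  integral_R f d(m x m) = (integral_a1^b1 u^2 du) * (integral_a2^b2 v^3 dv).
Inner integral in u: integral_{1}^{2} u^2 du = (2^3 - 1^3)/3
  = 7/3.
Inner integral in v: integral_{-1}^{2} v^3 dv = (2^4 - (-1)^4)/4
  = 15/4.
Product: (7/3) * (15/4) = 35/4.

35/4


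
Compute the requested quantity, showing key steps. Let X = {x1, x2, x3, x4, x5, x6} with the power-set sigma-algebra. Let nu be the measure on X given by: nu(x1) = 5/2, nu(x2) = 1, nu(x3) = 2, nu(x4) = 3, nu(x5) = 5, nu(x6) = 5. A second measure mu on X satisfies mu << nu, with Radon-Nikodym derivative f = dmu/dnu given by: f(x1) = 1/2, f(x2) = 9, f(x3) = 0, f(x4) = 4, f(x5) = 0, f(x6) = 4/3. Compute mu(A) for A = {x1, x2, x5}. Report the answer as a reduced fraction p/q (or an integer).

By the defining property of the Radon-Nikodym derivative, for every measurable set A,
  mu(A) = integral_A f dnu.
Since nu is a discrete measure concentrated on the atoms of X, the integral over A reduces to the sum
  mu(A) = sum_{x in A} f(x) * nu({x}).
Computing each term:
  x1: f(x1) * nu(x1) = 1/2 * 5/2 = 5/4.
  x2: f(x2) * nu(x2) = 9 * 1 = 9.
  x5: f(x5) * nu(x5) = 0 * 5 = 0.
Summing: mu(A) = 5/4 + 9 + 0 = 41/4.

41/4


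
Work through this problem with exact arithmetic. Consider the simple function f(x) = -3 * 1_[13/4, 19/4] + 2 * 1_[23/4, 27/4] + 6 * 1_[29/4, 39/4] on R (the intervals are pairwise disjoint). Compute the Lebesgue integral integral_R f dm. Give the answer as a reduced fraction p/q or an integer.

For a simple function f = sum_i c_i * 1_{A_i} with disjoint A_i,
  integral f dm = sum_i c_i * m(A_i).
Lengths of the A_i:
  m(A_1) = 19/4 - 13/4 = 3/2.
  m(A_2) = 27/4 - 23/4 = 1.
  m(A_3) = 39/4 - 29/4 = 5/2.
Contributions c_i * m(A_i):
  (-3) * (3/2) = -9/2.
  (2) * (1) = 2.
  (6) * (5/2) = 15.
Total: -9/2 + 2 + 15 = 25/2.

25/2


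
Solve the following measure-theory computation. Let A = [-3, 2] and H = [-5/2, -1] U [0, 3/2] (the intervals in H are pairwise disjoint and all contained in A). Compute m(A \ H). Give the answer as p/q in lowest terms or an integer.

The ambient interval has length m(A) = 2 - (-3) = 5.
Since the holes are disjoint and sit inside A, by finite additivity
  m(H) = sum_i (b_i - a_i), and m(A \ H) = m(A) - m(H).
Computing the hole measures:
  m(H_1) = -1 - (-5/2) = 3/2.
  m(H_2) = 3/2 - 0 = 3/2.
Summed: m(H) = 3/2 + 3/2 = 3.
So m(A \ H) = 5 - 3 = 2.

2


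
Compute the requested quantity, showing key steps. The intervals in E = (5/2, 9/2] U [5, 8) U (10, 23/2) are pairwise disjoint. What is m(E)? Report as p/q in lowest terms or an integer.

For pairwise disjoint intervals, m(union_i I_i) = sum_i m(I_i),
and m is invariant under swapping open/closed endpoints (single points have measure 0).
So m(E) = sum_i (b_i - a_i).
  I_1 has length 9/2 - 5/2 = 2.
  I_2 has length 8 - 5 = 3.
  I_3 has length 23/2 - 10 = 3/2.
Summing:
  m(E) = 2 + 3 + 3/2 = 13/2.

13/2


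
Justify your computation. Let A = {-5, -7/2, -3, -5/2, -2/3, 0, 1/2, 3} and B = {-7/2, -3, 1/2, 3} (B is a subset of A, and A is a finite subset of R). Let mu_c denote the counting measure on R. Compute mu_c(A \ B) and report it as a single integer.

Counting measure assigns mu_c(E) = |E| (number of elements) when E is finite. For B subset A, A \ B is the set of elements of A not in B, so |A \ B| = |A| - |B|.
|A| = 8, |B| = 4, so mu_c(A \ B) = 8 - 4 = 4.

4


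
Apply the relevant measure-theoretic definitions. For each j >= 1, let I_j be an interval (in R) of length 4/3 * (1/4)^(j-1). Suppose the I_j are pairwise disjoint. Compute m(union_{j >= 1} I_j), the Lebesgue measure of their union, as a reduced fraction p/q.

By countable additivity of the Lebesgue measure on pairwise disjoint measurable sets,
  m(union_{j >= 1} I_j) = sum_{j >= 1} m(I_j) = sum_{j >= 1} a * r^(j-1),
  with a = 4/3 and r = 1/4.
Since 0 < r = 1/4 < 1, the geometric series converges:
  sum_{j >= 1} a * r^(j-1) = a / (1 - r).
  = 4/3 / (1 - 1/4)
  = 4/3 / (3/4)
  = 16/9.

16/9


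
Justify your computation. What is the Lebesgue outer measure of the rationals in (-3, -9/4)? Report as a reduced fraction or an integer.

E = Q cap (-3, -9/4) is a subset of Q, which is countable. Enumerate Q = {q_1, q_2, ...}; for any eps > 0, cover q_k by the open interval (q_k - eps/2^(k+1), q_k + eps/2^(k+1)), of length eps/2^k. The total cover length is sum_{k>=1} eps/2^k = eps. Hence m*(E) <= m*(Q) <= eps for every eps > 0, and since outer measure is non-negative, m*(E) = 0.

0


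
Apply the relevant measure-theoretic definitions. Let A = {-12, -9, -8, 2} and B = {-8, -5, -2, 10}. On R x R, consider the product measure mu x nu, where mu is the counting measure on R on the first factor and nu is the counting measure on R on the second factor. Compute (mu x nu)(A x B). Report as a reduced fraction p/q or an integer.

For a measurable rectangle A x B, the product measure satisfies
  (mu x nu)(A x B) = mu(A) * nu(B).
  mu(A) = 4.
  nu(B) = 4.
  (mu x nu)(A x B) = 4 * 4 = 16.

16


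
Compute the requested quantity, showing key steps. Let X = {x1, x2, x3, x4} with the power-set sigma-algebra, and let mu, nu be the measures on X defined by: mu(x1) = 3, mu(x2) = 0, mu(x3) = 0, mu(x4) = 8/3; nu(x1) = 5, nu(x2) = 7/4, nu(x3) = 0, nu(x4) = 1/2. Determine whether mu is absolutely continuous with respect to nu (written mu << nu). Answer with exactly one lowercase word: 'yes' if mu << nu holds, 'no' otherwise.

mu << nu means: every nu-null measurable set is also mu-null; equivalently, for every atom x, if nu({x}) = 0 then mu({x}) = 0.
Checking each atom:
  x1: nu = 5 > 0 -> no constraint.
  x2: nu = 7/4 > 0 -> no constraint.
  x3: nu = 0, mu = 0 -> consistent with mu << nu.
  x4: nu = 1/2 > 0 -> no constraint.
No atom violates the condition. Therefore mu << nu.

yes


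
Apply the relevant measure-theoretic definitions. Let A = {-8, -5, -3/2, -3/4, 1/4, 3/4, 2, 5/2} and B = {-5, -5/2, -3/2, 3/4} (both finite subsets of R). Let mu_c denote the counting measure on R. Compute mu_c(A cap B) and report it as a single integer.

Counting measure on a finite set equals cardinality. mu_c(A cap B) = |A cap B| (elements appearing in both).
Enumerating the elements of A that also lie in B gives 3 element(s).
So mu_c(A cap B) = 3.

3


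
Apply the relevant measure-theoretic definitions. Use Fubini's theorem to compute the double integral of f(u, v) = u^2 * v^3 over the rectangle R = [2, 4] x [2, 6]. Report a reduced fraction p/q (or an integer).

f(u, v) is a tensor product of a function of u and a function of v, and both factors are bounded continuous (hence Lebesgue integrable) on the rectangle, so Fubini's theorem applies:
  integral_R f d(m x m) = (integral_a1^b1 u^2 du) * (integral_a2^b2 v^3 dv).
Inner integral in u: integral_{2}^{4} u^2 du = (4^3 - 2^3)/3
  = 56/3.
Inner integral in v: integral_{2}^{6} v^3 dv = (6^4 - 2^4)/4
  = 320.
Product: (56/3) * (320) = 17920/3.

17920/3


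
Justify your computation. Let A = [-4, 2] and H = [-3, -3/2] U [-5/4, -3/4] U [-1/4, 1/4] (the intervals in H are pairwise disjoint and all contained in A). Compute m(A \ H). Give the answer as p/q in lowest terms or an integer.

The ambient interval has length m(A) = 2 - (-4) = 6.
Since the holes are disjoint and sit inside A, by finite additivity
  m(H) = sum_i (b_i - a_i), and m(A \ H) = m(A) - m(H).
Computing the hole measures:
  m(H_1) = -3/2 - (-3) = 3/2.
  m(H_2) = -3/4 - (-5/4) = 1/2.
  m(H_3) = 1/4 - (-1/4) = 1/2.
Summed: m(H) = 3/2 + 1/2 + 1/2 = 5/2.
So m(A \ H) = 6 - 5/2 = 7/2.

7/2


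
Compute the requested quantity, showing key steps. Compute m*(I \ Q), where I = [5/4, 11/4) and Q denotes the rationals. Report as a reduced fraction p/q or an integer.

The interval I = [5/4, 11/4) has m(I) = 11/4 - 5/4 = 3/2 (endpoints are measure-zero, so open/closed/half-open agree). Write I = (I cap Q) u (I \ Q). The rationals in I are countable, so m*(I cap Q) = 0 (cover each rational by intervals whose total length is arbitrarily small). By countable subadditivity m*(I) <= m*(I cap Q) + m*(I \ Q), hence m*(I \ Q) >= m(I) = 3/2. The reverse inequality m*(I \ Q) <= m*(I) = 3/2 is trivial since (I \ Q) is a subset of I. Therefore m*(I \ Q) = 3/2.

3/2


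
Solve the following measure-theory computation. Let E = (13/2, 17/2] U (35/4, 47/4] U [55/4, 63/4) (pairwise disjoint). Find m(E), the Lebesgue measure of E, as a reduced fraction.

For pairwise disjoint intervals, m(union_i I_i) = sum_i m(I_i),
and m is invariant under swapping open/closed endpoints (single points have measure 0).
So m(E) = sum_i (b_i - a_i).
  I_1 has length 17/2 - 13/2 = 2.
  I_2 has length 47/4 - 35/4 = 3.
  I_3 has length 63/4 - 55/4 = 2.
Summing:
  m(E) = 2 + 3 + 2 = 7.

7


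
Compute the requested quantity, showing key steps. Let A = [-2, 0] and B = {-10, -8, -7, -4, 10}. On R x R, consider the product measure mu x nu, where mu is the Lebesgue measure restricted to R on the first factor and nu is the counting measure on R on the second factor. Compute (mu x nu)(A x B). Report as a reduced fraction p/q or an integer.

For a measurable rectangle A x B, the product measure satisfies
  (mu x nu)(A x B) = mu(A) * nu(B).
  mu(A) = 2.
  nu(B) = 5.
  (mu x nu)(A x B) = 2 * 5 = 10.

10


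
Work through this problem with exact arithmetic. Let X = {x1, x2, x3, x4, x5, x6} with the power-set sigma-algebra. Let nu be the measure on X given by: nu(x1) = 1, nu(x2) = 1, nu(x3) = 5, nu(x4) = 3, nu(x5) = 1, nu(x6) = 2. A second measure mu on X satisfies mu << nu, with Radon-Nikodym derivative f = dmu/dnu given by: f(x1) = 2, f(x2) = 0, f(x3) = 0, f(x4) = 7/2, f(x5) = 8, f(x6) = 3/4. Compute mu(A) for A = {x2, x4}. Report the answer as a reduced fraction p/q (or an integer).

By the defining property of the Radon-Nikodym derivative, for every measurable set A,
  mu(A) = integral_A f dnu.
Since nu is a discrete measure concentrated on the atoms of X, the integral over A reduces to the sum
  mu(A) = sum_{x in A} f(x) * nu({x}).
Computing each term:
  x2: f(x2) * nu(x2) = 0 * 1 = 0.
  x4: f(x4) * nu(x4) = 7/2 * 3 = 21/2.
Summing: mu(A) = 0 + 21/2 = 21/2.

21/2


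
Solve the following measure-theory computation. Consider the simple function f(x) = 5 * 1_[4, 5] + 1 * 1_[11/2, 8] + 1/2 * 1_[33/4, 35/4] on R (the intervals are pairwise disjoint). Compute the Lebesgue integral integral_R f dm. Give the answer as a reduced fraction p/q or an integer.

For a simple function f = sum_i c_i * 1_{A_i} with disjoint A_i,
  integral f dm = sum_i c_i * m(A_i).
Lengths of the A_i:
  m(A_1) = 5 - 4 = 1.
  m(A_2) = 8 - 11/2 = 5/2.
  m(A_3) = 35/4 - 33/4 = 1/2.
Contributions c_i * m(A_i):
  (5) * (1) = 5.
  (1) * (5/2) = 5/2.
  (1/2) * (1/2) = 1/4.
Total: 5 + 5/2 + 1/4 = 31/4.

31/4


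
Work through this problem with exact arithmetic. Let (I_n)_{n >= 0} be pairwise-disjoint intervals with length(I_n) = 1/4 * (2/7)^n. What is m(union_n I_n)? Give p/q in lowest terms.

By countable additivity of the Lebesgue measure on pairwise disjoint measurable sets,
  m(union_{n >= 0} I_n) = sum_{n >= 0} m(I_n) = sum_{n >= 0} a * r^n,
  with a = 1/4 and r = 2/7.
Since 0 < r = 2/7 < 1, the geometric series converges:
  sum_{n >= 0} a * r^n = a / (1 - r).
  = 1/4 / (1 - 2/7)
  = 1/4 / (5/7)
  = 7/20.

7/20


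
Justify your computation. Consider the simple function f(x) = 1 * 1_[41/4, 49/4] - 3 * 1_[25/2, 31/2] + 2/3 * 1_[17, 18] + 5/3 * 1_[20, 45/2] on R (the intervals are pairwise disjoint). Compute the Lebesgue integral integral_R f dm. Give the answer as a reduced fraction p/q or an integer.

For a simple function f = sum_i c_i * 1_{A_i} with disjoint A_i,
  integral f dm = sum_i c_i * m(A_i).
Lengths of the A_i:
  m(A_1) = 49/4 - 41/4 = 2.
  m(A_2) = 31/2 - 25/2 = 3.
  m(A_3) = 18 - 17 = 1.
  m(A_4) = 45/2 - 20 = 5/2.
Contributions c_i * m(A_i):
  (1) * (2) = 2.
  (-3) * (3) = -9.
  (2/3) * (1) = 2/3.
  (5/3) * (5/2) = 25/6.
Total: 2 - 9 + 2/3 + 25/6 = -13/6.

-13/6


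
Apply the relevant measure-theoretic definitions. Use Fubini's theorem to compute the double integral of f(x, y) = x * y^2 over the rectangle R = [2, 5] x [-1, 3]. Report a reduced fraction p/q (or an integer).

f(x, y) is a tensor product of a function of x and a function of y, and both factors are bounded continuous (hence Lebesgue integrable) on the rectangle, so Fubini's theorem applies:
  integral_R f d(m x m) = (integral_a1^b1 x dx) * (integral_a2^b2 y^2 dy).
Inner integral in x: integral_{2}^{5} x dx = (5^2 - 2^2)/2
  = 21/2.
Inner integral in y: integral_{-1}^{3} y^2 dy = (3^3 - (-1)^3)/3
  = 28/3.
Product: (21/2) * (28/3) = 98.

98


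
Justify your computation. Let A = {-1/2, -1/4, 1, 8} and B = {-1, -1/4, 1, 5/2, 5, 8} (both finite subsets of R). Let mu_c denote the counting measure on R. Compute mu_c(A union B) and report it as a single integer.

Counting measure on a finite set equals cardinality. By inclusion-exclusion, |A union B| = |A| + |B| - |A cap B|.
|A| = 4, |B| = 6, |A cap B| = 3.
So mu_c(A union B) = 4 + 6 - 3 = 7.

7


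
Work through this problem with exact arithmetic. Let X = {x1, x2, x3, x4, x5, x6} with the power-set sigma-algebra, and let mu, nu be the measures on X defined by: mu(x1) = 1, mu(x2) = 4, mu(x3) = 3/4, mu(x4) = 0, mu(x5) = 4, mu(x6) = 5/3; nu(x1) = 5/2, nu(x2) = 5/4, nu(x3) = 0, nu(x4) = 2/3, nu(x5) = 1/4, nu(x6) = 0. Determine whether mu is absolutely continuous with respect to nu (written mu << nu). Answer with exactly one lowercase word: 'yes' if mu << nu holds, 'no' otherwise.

mu << nu means: every nu-null measurable set is also mu-null; equivalently, for every atom x, if nu({x}) = 0 then mu({x}) = 0.
Checking each atom:
  x1: nu = 5/2 > 0 -> no constraint.
  x2: nu = 5/4 > 0 -> no constraint.
  x3: nu = 0, mu = 3/4 > 0 -> violates mu << nu.
  x4: nu = 2/3 > 0 -> no constraint.
  x5: nu = 1/4 > 0 -> no constraint.
  x6: nu = 0, mu = 5/3 > 0 -> violates mu << nu.
The atom(s) x3, x6 violate the condition (nu = 0 but mu > 0). Therefore mu is NOT absolutely continuous w.r.t. nu.

no


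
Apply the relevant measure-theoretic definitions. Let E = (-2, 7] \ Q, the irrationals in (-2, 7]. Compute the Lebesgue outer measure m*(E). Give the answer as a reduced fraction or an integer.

The interval I = (-2, 7] has m(I) = 7 - (-2) = 9 (endpoints are measure-zero, so open/closed/half-open agree). Write I = (I cap Q) u (I \ Q). The rationals in I are countable, so m*(I cap Q) = 0 (cover each rational by intervals whose total length is arbitrarily small). By countable subadditivity m*(I) <= m*(I cap Q) + m*(I \ Q), hence m*(I \ Q) >= m(I) = 9. The reverse inequality m*(I \ Q) <= m*(I) = 9 is trivial since (I \ Q) is a subset of I. Therefore m*(I \ Q) = 9.

9


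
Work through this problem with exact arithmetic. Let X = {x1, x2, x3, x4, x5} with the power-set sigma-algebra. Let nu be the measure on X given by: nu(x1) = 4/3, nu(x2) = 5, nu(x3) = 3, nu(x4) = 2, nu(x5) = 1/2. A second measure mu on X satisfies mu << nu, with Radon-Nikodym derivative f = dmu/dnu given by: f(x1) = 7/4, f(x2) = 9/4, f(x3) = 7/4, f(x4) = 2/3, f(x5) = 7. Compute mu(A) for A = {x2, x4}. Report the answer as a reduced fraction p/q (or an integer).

By the defining property of the Radon-Nikodym derivative, for every measurable set A,
  mu(A) = integral_A f dnu.
Since nu is a discrete measure concentrated on the atoms of X, the integral over A reduces to the sum
  mu(A) = sum_{x in A} f(x) * nu({x}).
Computing each term:
  x2: f(x2) * nu(x2) = 9/4 * 5 = 45/4.
  x4: f(x4) * nu(x4) = 2/3 * 2 = 4/3.
Summing: mu(A) = 45/4 + 4/3 = 151/12.

151/12


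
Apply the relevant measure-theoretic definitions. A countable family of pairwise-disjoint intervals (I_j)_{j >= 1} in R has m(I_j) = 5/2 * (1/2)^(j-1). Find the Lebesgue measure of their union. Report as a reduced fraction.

By countable additivity of the Lebesgue measure on pairwise disjoint measurable sets,
  m(union_{j >= 1} I_j) = sum_{j >= 1} m(I_j) = sum_{j >= 1} a * r^(j-1),
  with a = 5/2 and r = 1/2.
Since 0 < r = 1/2 < 1, the geometric series converges:
  sum_{j >= 1} a * r^(j-1) = a / (1 - r).
  = 5/2 / (1 - 1/2)
  = 5/2 / (1/2)
  = 5.

5


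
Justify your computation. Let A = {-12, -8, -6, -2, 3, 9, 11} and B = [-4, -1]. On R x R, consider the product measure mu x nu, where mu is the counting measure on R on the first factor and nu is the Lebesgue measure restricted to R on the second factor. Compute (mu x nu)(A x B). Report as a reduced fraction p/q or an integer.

For a measurable rectangle A x B, the product measure satisfies
  (mu x nu)(A x B) = mu(A) * nu(B).
  mu(A) = 7.
  nu(B) = 3.
  (mu x nu)(A x B) = 7 * 3 = 21.

21


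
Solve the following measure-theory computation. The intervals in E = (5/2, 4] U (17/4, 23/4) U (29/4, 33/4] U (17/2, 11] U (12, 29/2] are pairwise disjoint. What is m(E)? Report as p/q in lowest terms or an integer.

For pairwise disjoint intervals, m(union_i I_i) = sum_i m(I_i),
and m is invariant under swapping open/closed endpoints (single points have measure 0).
So m(E) = sum_i (b_i - a_i).
  I_1 has length 4 - 5/2 = 3/2.
  I_2 has length 23/4 - 17/4 = 3/2.
  I_3 has length 33/4 - 29/4 = 1.
  I_4 has length 11 - 17/2 = 5/2.
  I_5 has length 29/2 - 12 = 5/2.
Summing:
  m(E) = 3/2 + 3/2 + 1 + 5/2 + 5/2 = 9.

9


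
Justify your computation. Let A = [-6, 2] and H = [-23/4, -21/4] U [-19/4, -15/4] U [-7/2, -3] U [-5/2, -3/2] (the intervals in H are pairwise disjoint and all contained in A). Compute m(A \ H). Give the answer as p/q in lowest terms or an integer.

The ambient interval has length m(A) = 2 - (-6) = 8.
Since the holes are disjoint and sit inside A, by finite additivity
  m(H) = sum_i (b_i - a_i), and m(A \ H) = m(A) - m(H).
Computing the hole measures:
  m(H_1) = -21/4 - (-23/4) = 1/2.
  m(H_2) = -15/4 - (-19/4) = 1.
  m(H_3) = -3 - (-7/2) = 1/2.
  m(H_4) = -3/2 - (-5/2) = 1.
Summed: m(H) = 1/2 + 1 + 1/2 + 1 = 3.
So m(A \ H) = 8 - 3 = 5.

5


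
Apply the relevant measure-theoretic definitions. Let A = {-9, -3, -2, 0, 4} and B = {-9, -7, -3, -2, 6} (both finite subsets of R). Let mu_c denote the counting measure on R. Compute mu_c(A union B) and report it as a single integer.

Counting measure on a finite set equals cardinality. By inclusion-exclusion, |A union B| = |A| + |B| - |A cap B|.
|A| = 5, |B| = 5, |A cap B| = 3.
So mu_c(A union B) = 5 + 5 - 3 = 7.

7


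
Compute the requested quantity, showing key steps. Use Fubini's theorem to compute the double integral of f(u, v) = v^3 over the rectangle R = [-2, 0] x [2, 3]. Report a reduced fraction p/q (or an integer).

f(u, v) is a tensor product of a function of u and a function of v, and both factors are bounded continuous (hence Lebesgue integrable) on the rectangle, so Fubini's theorem applies:
  integral_R f d(m x m) = (integral_a1^b1 1 du) * (integral_a2^b2 v^3 dv).
Inner integral in u: integral_{-2}^{0} 1 du = (0^1 - (-2)^1)/1
  = 2.
Inner integral in v: integral_{2}^{3} v^3 dv = (3^4 - 2^4)/4
  = 65/4.
Product: (2) * (65/4) = 65/2.

65/2


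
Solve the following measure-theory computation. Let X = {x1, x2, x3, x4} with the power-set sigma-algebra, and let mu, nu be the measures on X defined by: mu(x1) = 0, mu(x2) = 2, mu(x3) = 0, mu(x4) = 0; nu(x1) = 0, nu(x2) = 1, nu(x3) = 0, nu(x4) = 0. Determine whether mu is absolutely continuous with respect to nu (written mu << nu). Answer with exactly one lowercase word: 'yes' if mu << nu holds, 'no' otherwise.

mu << nu means: every nu-null measurable set is also mu-null; equivalently, for every atom x, if nu({x}) = 0 then mu({x}) = 0.
Checking each atom:
  x1: nu = 0, mu = 0 -> consistent with mu << nu.
  x2: nu = 1 > 0 -> no constraint.
  x3: nu = 0, mu = 0 -> consistent with mu << nu.
  x4: nu = 0, mu = 0 -> consistent with mu << nu.
No atom violates the condition. Therefore mu << nu.

yes


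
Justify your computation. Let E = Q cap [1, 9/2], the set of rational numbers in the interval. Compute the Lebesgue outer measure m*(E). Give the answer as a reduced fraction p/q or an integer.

The set Q cap [1, 9/2] is countable (a subset of the countable set Q). Lebesgue outer measure of any countable set is 0: each singleton {q} has m*({q}) = 0, and by countable subadditivity m*(union_k {q_k}) <= sum_k m*({q_k}) = sum_k 0 = 0. The reverse inequality m*(E) >= 0 is automatic. So m*(Q cap [1, 9/2]) = 0.

0


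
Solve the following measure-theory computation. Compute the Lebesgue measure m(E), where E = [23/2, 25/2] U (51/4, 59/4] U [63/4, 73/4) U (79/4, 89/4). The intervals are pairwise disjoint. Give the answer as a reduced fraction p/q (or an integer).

For pairwise disjoint intervals, m(union_i I_i) = sum_i m(I_i),
and m is invariant under swapping open/closed endpoints (single points have measure 0).
So m(E) = sum_i (b_i - a_i).
  I_1 has length 25/2 - 23/2 = 1.
  I_2 has length 59/4 - 51/4 = 2.
  I_3 has length 73/4 - 63/4 = 5/2.
  I_4 has length 89/4 - 79/4 = 5/2.
Summing:
  m(E) = 1 + 2 + 5/2 + 5/2 = 8.

8


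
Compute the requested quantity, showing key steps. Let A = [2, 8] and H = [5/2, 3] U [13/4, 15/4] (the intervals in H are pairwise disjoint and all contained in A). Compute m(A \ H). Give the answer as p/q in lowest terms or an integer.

The ambient interval has length m(A) = 8 - 2 = 6.
Since the holes are disjoint and sit inside A, by finite additivity
  m(H) = sum_i (b_i - a_i), and m(A \ H) = m(A) - m(H).
Computing the hole measures:
  m(H_1) = 3 - 5/2 = 1/2.
  m(H_2) = 15/4 - 13/4 = 1/2.
Summed: m(H) = 1/2 + 1/2 = 1.
So m(A \ H) = 6 - 1 = 5.

5


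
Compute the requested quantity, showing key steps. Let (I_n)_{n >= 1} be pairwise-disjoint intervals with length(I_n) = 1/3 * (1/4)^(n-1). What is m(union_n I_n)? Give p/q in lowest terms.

By countable additivity of the Lebesgue measure on pairwise disjoint measurable sets,
  m(union_{n >= 1} I_n) = sum_{n >= 1} m(I_n) = sum_{n >= 1} a * r^(n-1),
  with a = 1/3 and r = 1/4.
Since 0 < r = 1/4 < 1, the geometric series converges:
  sum_{n >= 1} a * r^(n-1) = a / (1 - r).
  = 1/3 / (1 - 1/4)
  = 1/3 / (3/4)
  = 4/9.

4/9


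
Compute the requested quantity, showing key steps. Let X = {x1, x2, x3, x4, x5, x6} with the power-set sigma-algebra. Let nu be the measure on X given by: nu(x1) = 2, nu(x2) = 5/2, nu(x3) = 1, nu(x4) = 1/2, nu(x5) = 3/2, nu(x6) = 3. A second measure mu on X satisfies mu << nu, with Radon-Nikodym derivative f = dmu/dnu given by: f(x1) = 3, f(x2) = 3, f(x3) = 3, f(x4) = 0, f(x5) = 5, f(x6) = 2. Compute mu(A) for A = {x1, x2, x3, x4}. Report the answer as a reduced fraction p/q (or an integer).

By the defining property of the Radon-Nikodym derivative, for every measurable set A,
  mu(A) = integral_A f dnu.
Since nu is a discrete measure concentrated on the atoms of X, the integral over A reduces to the sum
  mu(A) = sum_{x in A} f(x) * nu({x}).
Computing each term:
  x1: f(x1) * nu(x1) = 3 * 2 = 6.
  x2: f(x2) * nu(x2) = 3 * 5/2 = 15/2.
  x3: f(x3) * nu(x3) = 3 * 1 = 3.
  x4: f(x4) * nu(x4) = 0 * 1/2 = 0.
Summing: mu(A) = 6 + 15/2 + 3 + 0 = 33/2.

33/2


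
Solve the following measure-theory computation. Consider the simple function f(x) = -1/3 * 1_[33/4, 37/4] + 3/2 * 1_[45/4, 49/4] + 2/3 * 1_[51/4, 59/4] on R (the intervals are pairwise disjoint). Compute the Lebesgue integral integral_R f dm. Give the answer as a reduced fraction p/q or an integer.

For a simple function f = sum_i c_i * 1_{A_i} with disjoint A_i,
  integral f dm = sum_i c_i * m(A_i).
Lengths of the A_i:
  m(A_1) = 37/4 - 33/4 = 1.
  m(A_2) = 49/4 - 45/4 = 1.
  m(A_3) = 59/4 - 51/4 = 2.
Contributions c_i * m(A_i):
  (-1/3) * (1) = -1/3.
  (3/2) * (1) = 3/2.
  (2/3) * (2) = 4/3.
Total: -1/3 + 3/2 + 4/3 = 5/2.

5/2


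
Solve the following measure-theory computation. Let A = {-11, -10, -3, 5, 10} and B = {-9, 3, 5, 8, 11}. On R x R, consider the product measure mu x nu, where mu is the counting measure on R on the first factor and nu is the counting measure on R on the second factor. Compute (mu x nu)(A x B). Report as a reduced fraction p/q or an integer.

For a measurable rectangle A x B, the product measure satisfies
  (mu x nu)(A x B) = mu(A) * nu(B).
  mu(A) = 5.
  nu(B) = 5.
  (mu x nu)(A x B) = 5 * 5 = 25.

25


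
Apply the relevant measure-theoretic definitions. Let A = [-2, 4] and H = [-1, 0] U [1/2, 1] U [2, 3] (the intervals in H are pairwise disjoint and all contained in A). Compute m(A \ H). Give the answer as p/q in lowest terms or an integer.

The ambient interval has length m(A) = 4 - (-2) = 6.
Since the holes are disjoint and sit inside A, by finite additivity
  m(H) = sum_i (b_i - a_i), and m(A \ H) = m(A) - m(H).
Computing the hole measures:
  m(H_1) = 0 - (-1) = 1.
  m(H_2) = 1 - 1/2 = 1/2.
  m(H_3) = 3 - 2 = 1.
Summed: m(H) = 1 + 1/2 + 1 = 5/2.
So m(A \ H) = 6 - 5/2 = 7/2.

7/2


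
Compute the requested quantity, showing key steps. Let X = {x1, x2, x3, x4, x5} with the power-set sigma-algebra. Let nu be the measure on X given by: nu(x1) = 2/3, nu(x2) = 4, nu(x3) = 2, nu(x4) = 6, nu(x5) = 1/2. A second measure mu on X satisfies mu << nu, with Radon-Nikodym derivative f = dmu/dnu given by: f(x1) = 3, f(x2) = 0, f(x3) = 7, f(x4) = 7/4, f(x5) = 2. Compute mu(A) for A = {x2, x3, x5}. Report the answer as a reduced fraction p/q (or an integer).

By the defining property of the Radon-Nikodym derivative, for every measurable set A,
  mu(A) = integral_A f dnu.
Since nu is a discrete measure concentrated on the atoms of X, the integral over A reduces to the sum
  mu(A) = sum_{x in A} f(x) * nu({x}).
Computing each term:
  x2: f(x2) * nu(x2) = 0 * 4 = 0.
  x3: f(x3) * nu(x3) = 7 * 2 = 14.
  x5: f(x5) * nu(x5) = 2 * 1/2 = 1.
Summing: mu(A) = 0 + 14 + 1 = 15.

15


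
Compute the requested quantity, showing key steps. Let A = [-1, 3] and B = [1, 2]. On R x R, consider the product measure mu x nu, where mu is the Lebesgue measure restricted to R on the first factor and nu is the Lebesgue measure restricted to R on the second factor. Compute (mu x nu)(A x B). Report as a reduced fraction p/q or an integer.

For a measurable rectangle A x B, the product measure satisfies
  (mu x nu)(A x B) = mu(A) * nu(B).
  mu(A) = 4.
  nu(B) = 1.
  (mu x nu)(A x B) = 4 * 1 = 4.

4


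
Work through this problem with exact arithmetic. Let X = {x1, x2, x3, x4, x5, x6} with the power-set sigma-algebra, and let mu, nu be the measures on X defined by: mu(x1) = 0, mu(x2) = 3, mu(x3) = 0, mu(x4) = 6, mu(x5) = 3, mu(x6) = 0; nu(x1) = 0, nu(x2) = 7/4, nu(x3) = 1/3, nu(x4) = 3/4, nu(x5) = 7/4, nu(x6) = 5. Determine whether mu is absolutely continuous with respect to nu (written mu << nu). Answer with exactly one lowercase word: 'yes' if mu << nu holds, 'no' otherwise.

mu << nu means: every nu-null measurable set is also mu-null; equivalently, for every atom x, if nu({x}) = 0 then mu({x}) = 0.
Checking each atom:
  x1: nu = 0, mu = 0 -> consistent with mu << nu.
  x2: nu = 7/4 > 0 -> no constraint.
  x3: nu = 1/3 > 0 -> no constraint.
  x4: nu = 3/4 > 0 -> no constraint.
  x5: nu = 7/4 > 0 -> no constraint.
  x6: nu = 5 > 0 -> no constraint.
No atom violates the condition. Therefore mu << nu.

yes
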